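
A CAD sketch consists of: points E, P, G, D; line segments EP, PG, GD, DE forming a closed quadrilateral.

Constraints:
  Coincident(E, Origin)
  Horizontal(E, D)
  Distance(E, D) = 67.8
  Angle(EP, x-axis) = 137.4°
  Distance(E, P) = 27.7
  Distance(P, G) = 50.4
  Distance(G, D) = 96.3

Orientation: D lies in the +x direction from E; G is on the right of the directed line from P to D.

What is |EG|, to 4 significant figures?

39.17

Checks: |PG| = 50.40 ✓; |GD| = 96.30 ✓.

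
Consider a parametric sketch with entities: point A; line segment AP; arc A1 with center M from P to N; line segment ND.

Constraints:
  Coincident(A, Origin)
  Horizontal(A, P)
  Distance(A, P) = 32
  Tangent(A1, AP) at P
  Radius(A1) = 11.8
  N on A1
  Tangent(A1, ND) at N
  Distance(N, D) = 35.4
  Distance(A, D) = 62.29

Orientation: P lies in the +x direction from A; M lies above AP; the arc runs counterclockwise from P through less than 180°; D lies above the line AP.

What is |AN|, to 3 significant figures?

45.7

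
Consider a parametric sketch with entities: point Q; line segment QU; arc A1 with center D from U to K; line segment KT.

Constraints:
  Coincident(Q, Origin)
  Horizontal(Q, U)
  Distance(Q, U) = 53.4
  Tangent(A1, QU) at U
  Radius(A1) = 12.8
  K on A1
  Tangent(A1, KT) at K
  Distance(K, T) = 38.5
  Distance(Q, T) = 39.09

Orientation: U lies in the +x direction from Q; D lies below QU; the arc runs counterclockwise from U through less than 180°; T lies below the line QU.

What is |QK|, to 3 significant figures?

43.8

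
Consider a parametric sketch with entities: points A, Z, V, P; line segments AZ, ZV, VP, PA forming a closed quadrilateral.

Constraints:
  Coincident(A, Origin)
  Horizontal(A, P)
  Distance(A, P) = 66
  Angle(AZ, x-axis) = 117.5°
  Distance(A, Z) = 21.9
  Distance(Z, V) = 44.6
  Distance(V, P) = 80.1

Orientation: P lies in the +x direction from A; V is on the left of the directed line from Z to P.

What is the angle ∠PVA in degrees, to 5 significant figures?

53.996°

Checks: |ZV| = 44.60 ✓; |VP| = 80.10 ✓.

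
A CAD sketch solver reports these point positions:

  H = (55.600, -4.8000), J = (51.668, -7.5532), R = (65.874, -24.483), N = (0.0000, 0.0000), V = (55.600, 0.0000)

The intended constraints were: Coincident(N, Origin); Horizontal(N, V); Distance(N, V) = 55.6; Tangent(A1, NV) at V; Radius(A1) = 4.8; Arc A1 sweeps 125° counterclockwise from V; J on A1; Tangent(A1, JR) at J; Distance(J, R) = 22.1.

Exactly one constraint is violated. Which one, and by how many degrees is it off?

Tangent(A1, JR) at J — off by 5.00°.

N = (0.00, 0.00) ✓; N.y = 0.00, V.y = 0.00 ✓; |NV| = 55.60 ✓; ∠(HV, VN) = 90.00° ✓; |HV| = 4.800 ✓; bearing(H→J) − bearing(H→V) = 125.0° ✓; |HJ| = 4.800 ✓; ∠(HJ, JR) = 85.00° ✗; |JR| = 22.10 ✓.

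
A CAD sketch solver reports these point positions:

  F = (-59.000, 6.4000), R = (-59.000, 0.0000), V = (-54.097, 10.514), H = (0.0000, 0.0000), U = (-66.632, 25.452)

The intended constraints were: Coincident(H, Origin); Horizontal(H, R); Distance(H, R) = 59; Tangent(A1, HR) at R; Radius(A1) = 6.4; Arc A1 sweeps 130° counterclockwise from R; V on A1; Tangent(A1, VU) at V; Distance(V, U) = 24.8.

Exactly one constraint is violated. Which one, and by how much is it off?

Distance(V, U) = 24.8 — off by 5.30.

H = (0.00, 0.00) ✓; H.y = 0.00, R.y = 0.00 ✓; |HR| = 59.00 ✓; ∠(FR, RH) = 90.00° ✓; |FR| = 6.400 ✓; bearing(F→V) − bearing(F→R) = 130.0° ✓; |FV| = 6.400 ✓; ∠(FV, VU) = 90.00° ✓; |VU| = 19.50 ✗.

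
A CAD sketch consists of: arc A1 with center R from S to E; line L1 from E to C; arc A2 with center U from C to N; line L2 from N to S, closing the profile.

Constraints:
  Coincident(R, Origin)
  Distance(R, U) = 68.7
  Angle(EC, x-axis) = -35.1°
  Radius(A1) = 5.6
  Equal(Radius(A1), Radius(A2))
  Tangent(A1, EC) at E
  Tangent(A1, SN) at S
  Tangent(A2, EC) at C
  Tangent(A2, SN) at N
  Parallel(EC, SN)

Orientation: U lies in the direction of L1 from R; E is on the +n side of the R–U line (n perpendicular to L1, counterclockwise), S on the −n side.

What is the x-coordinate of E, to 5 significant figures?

3.2200

R is at the origin and U lies 68.7 along u from R, so U = 68.7·u = (56.207, -39.503). Tangency of A1 to both parallel lines with radius 5.6 puts E and S at R ± 5.6·n: E = (3.2200, 4.5816), S = (-3.2200, -4.5816). So E.x = 3.2200.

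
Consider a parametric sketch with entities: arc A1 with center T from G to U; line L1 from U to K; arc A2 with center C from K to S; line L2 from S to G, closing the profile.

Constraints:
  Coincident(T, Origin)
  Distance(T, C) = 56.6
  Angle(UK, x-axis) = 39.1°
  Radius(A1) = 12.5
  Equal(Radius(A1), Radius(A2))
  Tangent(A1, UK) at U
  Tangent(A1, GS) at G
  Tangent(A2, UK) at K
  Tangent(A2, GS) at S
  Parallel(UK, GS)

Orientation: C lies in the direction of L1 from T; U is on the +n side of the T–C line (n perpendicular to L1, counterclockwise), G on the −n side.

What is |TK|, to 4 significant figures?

57.96

Tangency of A1 to both parallel lines with radius 12.5 puts U and G at T ± 12.5·n: U = (-7.883, 9.701), G = (7.883, -9.701). Equal radii place K and S the same way about C: K = C + 12.5·n = (36.04, 45.40), S = C − 12.5·n = (51.81, 26.00). Then |TK| = |K − T| = 57.96.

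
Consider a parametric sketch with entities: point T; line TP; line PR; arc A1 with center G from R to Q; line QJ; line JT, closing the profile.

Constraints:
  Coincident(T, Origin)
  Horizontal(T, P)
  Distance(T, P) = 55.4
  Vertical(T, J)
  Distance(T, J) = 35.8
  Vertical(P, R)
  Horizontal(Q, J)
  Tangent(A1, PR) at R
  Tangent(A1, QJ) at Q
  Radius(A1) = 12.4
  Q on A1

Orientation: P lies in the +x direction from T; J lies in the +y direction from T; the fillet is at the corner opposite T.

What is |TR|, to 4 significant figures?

60.14

T is at the origin; TP is horizontal with |TP| = 55.4 and P on the +x side, so P = (55.40, 0.000). TJ is vertical with |TJ| = 35.8 and J on the +y side, so J = (0.000, 35.80). The virtual corner opposite T is at (55.40, 35.80). Tangency of A1 to PR means the radius GR is perpendicular to PR and tangency of A1 to QJ means the radius GQ is perpendicular to QJ, with radius 12.4, so the center G sits 12.4 in from both sides at G = (43.00, 23.40). That places the tangent points at R = (55.40, 23.40) on PR and Q = (43.00, 35.80) on QJ. Then |TR| = |R − T| = 60.14.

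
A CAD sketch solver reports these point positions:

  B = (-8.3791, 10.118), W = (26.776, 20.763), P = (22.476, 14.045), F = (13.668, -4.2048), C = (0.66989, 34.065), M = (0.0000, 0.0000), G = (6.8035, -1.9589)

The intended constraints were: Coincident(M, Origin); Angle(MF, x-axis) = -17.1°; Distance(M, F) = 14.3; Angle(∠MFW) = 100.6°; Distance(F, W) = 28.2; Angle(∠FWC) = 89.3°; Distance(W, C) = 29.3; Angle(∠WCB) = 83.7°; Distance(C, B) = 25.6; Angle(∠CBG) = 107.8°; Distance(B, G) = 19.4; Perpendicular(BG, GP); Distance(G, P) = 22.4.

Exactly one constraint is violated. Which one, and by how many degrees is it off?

Perpendicular(BG, GP) — off by 5.90°.

M = (0.00, 0.00) ✓; MF at -17.10° ✓; |MF| = 14.30 ✓; ∠MFW = 100.6° ✓; |FW| = 28.20 ✓; ∠FWC = 89.30° ✓; |WC| = 29.30 ✓; ∠WCB = 83.70° ✓; |CB| = 25.60 ✓; ∠CBG = 107.8° ✓; |BG| = 19.40 ✓; ∠(BG, GP) = 84.10° ✗; |GP| = 22.40 ✓.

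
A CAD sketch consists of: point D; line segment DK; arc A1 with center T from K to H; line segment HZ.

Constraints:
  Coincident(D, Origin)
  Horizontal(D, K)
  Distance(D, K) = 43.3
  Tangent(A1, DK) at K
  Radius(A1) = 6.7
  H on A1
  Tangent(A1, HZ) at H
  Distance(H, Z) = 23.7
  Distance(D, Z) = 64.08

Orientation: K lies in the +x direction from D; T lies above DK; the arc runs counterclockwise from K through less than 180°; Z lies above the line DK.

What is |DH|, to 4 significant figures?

49.66

Checks: D.y = 0.00, K.y = 0.00 ✓; |TH| = 6.700 ✓; ∠(TH, HZ) = 90.00° ✓; |HZ| = 23.70 ✓; |DZ| = 64.08 ✓.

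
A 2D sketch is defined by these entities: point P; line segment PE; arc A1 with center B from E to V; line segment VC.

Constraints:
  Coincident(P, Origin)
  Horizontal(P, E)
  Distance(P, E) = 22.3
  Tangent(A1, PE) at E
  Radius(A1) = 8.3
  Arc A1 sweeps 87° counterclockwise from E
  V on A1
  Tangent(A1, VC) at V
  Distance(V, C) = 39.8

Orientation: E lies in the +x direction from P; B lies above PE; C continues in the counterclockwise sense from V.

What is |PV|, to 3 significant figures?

31.6

P is at the origin; P and E share the same y with |PE| = 22.3 and E on the +x side, so E = (22.3, 0.00). The tangent condition forces BE to be normal to PE, so B = E + (0, 8.3) = (22.3, 8.30). On A1, E sits at bearing -90° from B; an 87° counterclockwise sweep puts V at bearing -3°, so V = B + 8.3·(cos -3°, sin -3°) = (30.6, 7.87). Then |PV| = |V − P| = 31.6.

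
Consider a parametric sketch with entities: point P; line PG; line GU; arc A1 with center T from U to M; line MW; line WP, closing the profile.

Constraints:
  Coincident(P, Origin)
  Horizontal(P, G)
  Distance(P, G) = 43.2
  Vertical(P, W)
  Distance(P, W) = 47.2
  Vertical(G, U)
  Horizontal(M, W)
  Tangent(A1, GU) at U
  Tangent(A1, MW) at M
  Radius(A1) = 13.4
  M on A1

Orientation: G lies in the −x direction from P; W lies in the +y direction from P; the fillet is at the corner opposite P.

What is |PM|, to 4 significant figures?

55.82

P is at the origin; PG is horizontal with |PG| = 43.2 and G on the −x side, so G = (-43.20, 0.000). PW is vertical with |PW| = 47.2 and W on the +y side, so W = (0.000, 47.20). The virtual corner opposite P is at (-43.20, 47.20). Tangency of A1 to GU means the radius TU is perpendicular to GU and the tangent condition forces TM to be normal to MW, with radius 13.4, so the center T sits 13.4 in from both sides at T = (-29.80, 33.80). That places the tangent points at U = (-43.20, 33.80) on GU and M = (-29.80, 47.20) on MW. Then |PM| = |M − P| = 55.82.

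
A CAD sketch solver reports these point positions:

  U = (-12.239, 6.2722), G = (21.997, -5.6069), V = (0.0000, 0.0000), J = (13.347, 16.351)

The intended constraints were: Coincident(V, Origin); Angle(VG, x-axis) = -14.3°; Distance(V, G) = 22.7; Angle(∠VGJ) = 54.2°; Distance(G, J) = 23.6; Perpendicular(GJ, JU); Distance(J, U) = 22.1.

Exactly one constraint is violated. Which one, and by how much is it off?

Distance(J, U) = 22.1 — off by 5.40.

V = (0.00, 0.00) ✓; VG at -14.30° ✓; |VG| = 22.70 ✓; ∠VGJ = 54.20° ✓; |GJ| = 23.60 ✓; ∠(GJ, JU) = 90.00° ✓; |JU| = 27.50 ✗.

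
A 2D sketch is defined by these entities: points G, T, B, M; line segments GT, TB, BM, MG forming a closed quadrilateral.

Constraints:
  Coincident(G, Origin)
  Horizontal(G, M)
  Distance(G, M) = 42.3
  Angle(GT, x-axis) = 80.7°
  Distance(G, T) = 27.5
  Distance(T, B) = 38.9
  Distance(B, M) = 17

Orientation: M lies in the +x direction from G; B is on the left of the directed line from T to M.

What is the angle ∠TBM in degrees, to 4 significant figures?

106.1°

G is at the origin; GM is horizontal with |GM| = 42.3 and M in +x, so M = (42.3, 0). GT runs at 80.7° with |GT| = 27.5, so T = (4.444, 27.14). B is determined by |TB| = 38.9 and |BM| = 17.0 together: it lies at the intersection of circle(T, 38.9) and circle(M, 17.0). With |TM| = 46.58, the foot of the radical line on TM is 36.43 from T and the perpendicular offset is √(38.9² − 36.43²) = 13.64. Taking the left-of-TM solution: B = (42.00, 17.00).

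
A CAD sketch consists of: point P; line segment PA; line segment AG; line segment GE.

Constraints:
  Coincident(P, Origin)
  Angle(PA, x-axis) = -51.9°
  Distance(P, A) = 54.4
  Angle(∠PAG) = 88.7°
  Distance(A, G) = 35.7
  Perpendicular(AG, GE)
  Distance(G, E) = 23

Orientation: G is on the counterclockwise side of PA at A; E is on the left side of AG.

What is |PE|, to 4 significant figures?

46.62

∠PAG = 88.7°, so AG runs at -51.9° + (180° − 88.7°) = 39.40° from the x-axis; with |AG| = 35.7, G = A + 35.7·(cos 39.40°, sin 39.40°) = (61.15, -20.15). AG ⟂ GE; with |GE| = 23.0 on the left of AG, E = G + 23.0·(-0.6347, 0.7727) = (46.55, -2.377). Then |PE| = |E − P| = 46.62.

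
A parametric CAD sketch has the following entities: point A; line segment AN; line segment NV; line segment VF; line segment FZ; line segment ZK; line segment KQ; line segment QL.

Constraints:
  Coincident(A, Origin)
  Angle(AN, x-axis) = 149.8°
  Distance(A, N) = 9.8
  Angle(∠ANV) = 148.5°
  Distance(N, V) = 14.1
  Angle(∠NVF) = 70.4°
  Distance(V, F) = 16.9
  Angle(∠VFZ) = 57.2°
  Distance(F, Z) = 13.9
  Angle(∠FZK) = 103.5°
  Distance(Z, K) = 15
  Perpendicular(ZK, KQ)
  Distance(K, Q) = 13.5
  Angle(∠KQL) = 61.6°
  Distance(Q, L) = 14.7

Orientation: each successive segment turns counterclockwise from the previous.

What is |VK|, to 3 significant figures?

8.26

∠VFZ = 57.2° gives FZ at 53.7° from the x-axis; with |FZ| = 13.9, Z = (-8.31, 0.0241). ∠FZK = 103.5° gives ZK at 130° from the x-axis; with |ZK| = 15.0, K = (-18.0, 11.5). Then |VK| = |K − V| = 8.26.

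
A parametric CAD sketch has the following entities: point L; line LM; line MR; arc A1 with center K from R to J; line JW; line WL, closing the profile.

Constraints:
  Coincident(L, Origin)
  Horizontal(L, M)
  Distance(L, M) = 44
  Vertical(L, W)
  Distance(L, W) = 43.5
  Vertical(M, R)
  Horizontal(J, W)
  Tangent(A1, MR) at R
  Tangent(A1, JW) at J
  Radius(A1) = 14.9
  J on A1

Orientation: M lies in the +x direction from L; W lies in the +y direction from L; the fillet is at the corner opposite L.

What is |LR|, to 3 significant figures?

52.5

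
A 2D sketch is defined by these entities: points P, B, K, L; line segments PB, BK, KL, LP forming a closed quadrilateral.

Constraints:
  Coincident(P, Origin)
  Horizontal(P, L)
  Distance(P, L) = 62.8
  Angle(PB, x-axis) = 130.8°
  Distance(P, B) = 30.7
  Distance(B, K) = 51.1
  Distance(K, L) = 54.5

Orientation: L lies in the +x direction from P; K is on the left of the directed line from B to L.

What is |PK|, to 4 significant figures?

49.95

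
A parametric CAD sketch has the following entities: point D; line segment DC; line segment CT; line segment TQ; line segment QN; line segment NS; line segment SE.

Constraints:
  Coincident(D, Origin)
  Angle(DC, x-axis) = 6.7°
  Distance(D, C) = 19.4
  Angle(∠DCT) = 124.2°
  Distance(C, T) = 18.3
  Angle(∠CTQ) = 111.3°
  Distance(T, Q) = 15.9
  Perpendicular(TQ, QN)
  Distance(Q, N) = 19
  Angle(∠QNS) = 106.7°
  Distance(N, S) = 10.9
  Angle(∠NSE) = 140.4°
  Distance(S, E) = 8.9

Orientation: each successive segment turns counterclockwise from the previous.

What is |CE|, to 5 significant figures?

4.2307

∠QNS = 106.7° gives NS at -65.500° from the x-axis; with |NS| = 10.9, S = (7.4686, 8.0254). ∠NSE = 140.4° gives SE at -25.900° from the x-axis; with |SE| = 8.9, E = (15.475, 4.1379). Then |CE| = |E − C| = 4.2307.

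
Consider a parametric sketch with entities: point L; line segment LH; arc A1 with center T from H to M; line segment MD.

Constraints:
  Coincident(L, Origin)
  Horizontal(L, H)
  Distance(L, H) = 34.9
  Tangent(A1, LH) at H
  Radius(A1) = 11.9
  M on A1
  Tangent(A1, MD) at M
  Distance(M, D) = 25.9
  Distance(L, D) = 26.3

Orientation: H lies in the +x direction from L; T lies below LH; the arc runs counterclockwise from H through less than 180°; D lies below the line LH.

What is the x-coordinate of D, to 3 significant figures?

9.37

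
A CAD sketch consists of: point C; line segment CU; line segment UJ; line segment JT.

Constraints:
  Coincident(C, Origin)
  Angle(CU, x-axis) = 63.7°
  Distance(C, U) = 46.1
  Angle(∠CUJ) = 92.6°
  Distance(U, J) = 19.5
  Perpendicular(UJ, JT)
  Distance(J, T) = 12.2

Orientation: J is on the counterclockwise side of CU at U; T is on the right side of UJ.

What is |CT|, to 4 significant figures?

62.13

∠CUJ = 92.6°, so UJ runs at 63.7° + (180° − 92.6°) = 151.1° from the x-axis; with |UJ| = 19.5, J = U + 19.5·(cos 151.1°, sin 151.1°) = (3.354, 50.75). UJ ⟂ JT; with |JT| = 12.2 on the right of UJ, T = J + 12.2·(0.4833, 0.8755) = (9.250, 61.43). Then |CT| = |T − C| = 62.13.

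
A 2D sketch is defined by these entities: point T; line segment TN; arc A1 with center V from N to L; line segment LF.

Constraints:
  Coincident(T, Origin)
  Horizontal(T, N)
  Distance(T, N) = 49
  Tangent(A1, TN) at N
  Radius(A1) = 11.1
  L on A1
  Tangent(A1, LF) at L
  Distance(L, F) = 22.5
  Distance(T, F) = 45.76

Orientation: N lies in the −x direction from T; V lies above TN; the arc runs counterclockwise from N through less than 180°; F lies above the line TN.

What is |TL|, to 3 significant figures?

39.1

Checks: |VL| = 11.10 ✓; ∠(VL, LF) = 90.00° ✓; |LF| = 22.50 ✓; |TF| = 45.76 ✓.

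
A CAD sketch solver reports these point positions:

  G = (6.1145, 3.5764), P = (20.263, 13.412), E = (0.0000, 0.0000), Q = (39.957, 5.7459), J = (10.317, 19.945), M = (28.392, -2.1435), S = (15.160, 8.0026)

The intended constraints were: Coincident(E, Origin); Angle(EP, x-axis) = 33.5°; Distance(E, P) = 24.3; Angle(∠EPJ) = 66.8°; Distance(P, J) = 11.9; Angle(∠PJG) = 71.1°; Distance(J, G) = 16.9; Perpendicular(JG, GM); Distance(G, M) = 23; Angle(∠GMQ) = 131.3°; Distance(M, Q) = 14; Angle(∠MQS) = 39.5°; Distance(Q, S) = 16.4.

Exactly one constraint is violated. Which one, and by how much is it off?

Distance(Q, S) = 16.4 — off by 8.50.

E = (0.00, 0.00) ✓; EP at 33.50° ✓; |EP| = 24.30 ✓; ∠EPJ = 66.80° ✓; |PJ| = 11.90 ✓; ∠PJG = 71.10° ✓; |JG| = 16.90 ✓; ∠(JG, GM) = 90.00° ✓; |GM| = 23.00 ✓; ∠GMQ = 131.3° ✓; |MQ| = 14.00 ✓; ∠MQS = 39.50° ✓; |QS| = 24.90 ✗.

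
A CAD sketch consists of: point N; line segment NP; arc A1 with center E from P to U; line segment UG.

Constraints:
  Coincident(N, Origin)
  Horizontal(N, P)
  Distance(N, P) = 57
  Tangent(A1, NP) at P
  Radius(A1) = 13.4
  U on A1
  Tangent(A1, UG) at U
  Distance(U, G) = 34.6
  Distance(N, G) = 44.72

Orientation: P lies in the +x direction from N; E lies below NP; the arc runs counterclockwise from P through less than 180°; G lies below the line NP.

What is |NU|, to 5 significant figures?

46.095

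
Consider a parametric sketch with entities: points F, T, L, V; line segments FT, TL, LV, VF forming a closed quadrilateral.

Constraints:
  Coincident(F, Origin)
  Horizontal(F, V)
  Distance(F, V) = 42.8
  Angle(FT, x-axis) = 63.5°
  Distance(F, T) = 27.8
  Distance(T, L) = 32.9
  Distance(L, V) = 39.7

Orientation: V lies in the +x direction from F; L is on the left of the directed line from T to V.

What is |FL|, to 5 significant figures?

57.627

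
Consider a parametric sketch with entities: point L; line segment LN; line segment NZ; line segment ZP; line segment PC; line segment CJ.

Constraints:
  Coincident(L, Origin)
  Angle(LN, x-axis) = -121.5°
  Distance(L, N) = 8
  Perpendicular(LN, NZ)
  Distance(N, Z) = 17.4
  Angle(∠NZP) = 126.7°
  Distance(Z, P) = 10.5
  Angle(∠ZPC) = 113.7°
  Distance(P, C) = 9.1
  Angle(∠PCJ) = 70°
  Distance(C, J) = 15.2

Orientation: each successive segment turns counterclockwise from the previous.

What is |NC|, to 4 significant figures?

25.19

L is at the origin; LN runs at -121.5° with length 8.0, so N = (-4.180, -6.821). The perpendicularity gives NZ at right angles to LN, so NZ runs at -31.50°; with |NZ| = 17.4, Z = (10.66, -15.91). ∠NZP = 126.7° gives ZP at 21.80° from the x-axis; with |ZP| = 10.5, P = (20.41, -12.01). ∠ZPC = 113.7° gives PC at 88.10° from the x-axis; with |PC| = 9.1, C = (20.71, -2.918). Then |NC| = |C − N| = 25.19.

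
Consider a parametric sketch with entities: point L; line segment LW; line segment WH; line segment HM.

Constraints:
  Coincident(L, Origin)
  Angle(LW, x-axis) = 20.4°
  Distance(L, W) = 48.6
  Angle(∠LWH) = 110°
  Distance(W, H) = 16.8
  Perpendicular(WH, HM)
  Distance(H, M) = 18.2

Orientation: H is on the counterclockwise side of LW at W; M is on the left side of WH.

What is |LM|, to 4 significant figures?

43.26

L is at the origin; LW runs at 20.4° with length 48.6, so W = 48.6·(cos 20.4°, sin 20.4°) = (45.55, 16.94). ∠LWH = 110.0°, so WH runs at 20.4° + (180° − 110.0°) = 90.40° from the x-axis; with |WH| = 16.8, H = W + 16.8·(cos 90.40°, sin 90.40°) = (45.43, 33.74). WH ⟂ HM; with |HM| = 18.2 on the left of WH, M = H + 18.2·(-1.000, -0.006981) = (27.24, 33.61). Then |LM| = |M − L| = 43.26.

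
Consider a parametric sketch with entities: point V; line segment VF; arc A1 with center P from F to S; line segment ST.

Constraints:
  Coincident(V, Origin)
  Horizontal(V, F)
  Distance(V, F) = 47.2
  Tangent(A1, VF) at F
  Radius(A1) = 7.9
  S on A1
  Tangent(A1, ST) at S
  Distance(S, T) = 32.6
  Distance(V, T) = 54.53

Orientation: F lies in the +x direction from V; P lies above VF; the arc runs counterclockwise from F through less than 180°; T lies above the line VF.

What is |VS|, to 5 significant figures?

55.281

Checks: ∠(PF, FV) = 90.00° ✓; |PS| = 7.900 ✓; ∠(PS, ST) = 90.00° ✓; |ST| = 32.60 ✓; |VT| = 54.53 ✓.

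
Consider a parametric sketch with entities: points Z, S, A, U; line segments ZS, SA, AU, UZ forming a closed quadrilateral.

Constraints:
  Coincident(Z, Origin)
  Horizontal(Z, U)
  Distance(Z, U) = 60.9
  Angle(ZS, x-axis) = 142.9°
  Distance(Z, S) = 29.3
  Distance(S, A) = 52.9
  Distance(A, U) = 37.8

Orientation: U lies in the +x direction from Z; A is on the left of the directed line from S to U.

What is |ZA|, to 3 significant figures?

36.1

Checks: ZS at 142.9° ✓; |SA| = 52.90 ✓; |AU| = 37.80 ✓.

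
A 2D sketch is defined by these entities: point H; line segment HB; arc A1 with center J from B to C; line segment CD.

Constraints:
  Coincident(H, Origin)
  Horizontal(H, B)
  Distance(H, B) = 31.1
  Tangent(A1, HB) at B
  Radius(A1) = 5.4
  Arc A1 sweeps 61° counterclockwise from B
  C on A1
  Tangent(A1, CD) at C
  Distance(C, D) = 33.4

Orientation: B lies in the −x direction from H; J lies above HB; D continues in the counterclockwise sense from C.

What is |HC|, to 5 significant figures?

26.523

H is at the origin; H and B share the same y with |HB| = 31.1 and B on the −x side, so B = (-31.100, 0.0000). A1 meets HB tangentially, so JB is at right angles to HB, so J = B + (0, 5.4) = (-31.100, 5.4000). On A1, B sits at bearing -90° from J; a 61° counterclockwise sweep puts C at bearing -29°, so C = J + 5.4·(cos -29°, sin -29°) = (-26.377, 2.7820). Then |HC| = |C − H| = 26.523.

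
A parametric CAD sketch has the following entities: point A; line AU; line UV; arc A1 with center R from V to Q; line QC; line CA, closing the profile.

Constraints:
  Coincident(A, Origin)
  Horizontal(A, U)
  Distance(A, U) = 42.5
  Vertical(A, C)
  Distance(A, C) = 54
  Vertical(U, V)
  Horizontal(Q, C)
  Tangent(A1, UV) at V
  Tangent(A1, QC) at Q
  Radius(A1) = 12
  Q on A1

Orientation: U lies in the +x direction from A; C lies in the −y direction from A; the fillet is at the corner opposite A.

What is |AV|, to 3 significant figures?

59.8

The virtual corner opposite A is at (42.5, -54.0). Since A1 is tangent to UV there, RV ⟂ UV and since A1 is tangent to QC there, RQ ⟂ QC, with radius 12.0, so the center R sits 12.0 in from both sides at R = (30.5, -42.0). That places the tangent points at V = (42.5, -42.0) on UV and Q = (30.5, -54.0) on QC. Then |AV| = |V − A| = 59.8.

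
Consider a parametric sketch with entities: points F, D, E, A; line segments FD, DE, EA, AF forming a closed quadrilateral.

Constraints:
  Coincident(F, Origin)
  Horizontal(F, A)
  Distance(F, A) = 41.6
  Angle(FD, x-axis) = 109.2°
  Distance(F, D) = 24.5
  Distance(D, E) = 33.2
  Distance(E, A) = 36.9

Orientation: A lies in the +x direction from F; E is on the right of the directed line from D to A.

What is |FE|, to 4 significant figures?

9.013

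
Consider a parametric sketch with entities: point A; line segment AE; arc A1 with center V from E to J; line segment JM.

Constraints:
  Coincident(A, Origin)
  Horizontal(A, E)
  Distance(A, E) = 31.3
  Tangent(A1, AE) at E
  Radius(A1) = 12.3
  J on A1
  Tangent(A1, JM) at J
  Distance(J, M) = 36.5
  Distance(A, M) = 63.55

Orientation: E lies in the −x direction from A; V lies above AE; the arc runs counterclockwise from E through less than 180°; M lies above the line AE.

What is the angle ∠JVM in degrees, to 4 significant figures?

71.38°

A is at the origin; A and E share the same y with |AE| = 31.3 and E on the −x side, so E = (-31.30, 0.000). A1 meets AE tangentially, so VE is at right angles to AE, so V = E + (0, 12.3) = (-31.30, 12.30). Since VJ ⟂ JM (tangency), |VM| = √(12.3² + 36.5²) = 38.52 regardless of where J sits on A1. So M lies on both circle(A, 63.55) and circle(V, 38.52); the above-AE intersection is M = (-39.24, 49.99). J is the foot of the tangent from M: J = (-20.70, 18.55).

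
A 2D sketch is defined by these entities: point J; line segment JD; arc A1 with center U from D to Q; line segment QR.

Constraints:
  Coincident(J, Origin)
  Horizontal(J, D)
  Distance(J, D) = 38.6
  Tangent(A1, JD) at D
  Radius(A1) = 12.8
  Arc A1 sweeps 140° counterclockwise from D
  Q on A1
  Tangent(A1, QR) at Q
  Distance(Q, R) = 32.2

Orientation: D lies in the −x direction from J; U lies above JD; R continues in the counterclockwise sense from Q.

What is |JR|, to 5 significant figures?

70.032

On A1, D sits at bearing -90° from U; a 140° counterclockwise sweep puts Q at bearing 50°, so Q = U + 12.8·(cos 50°, sin 50°) = (-30.372, 22.605). The tangent condition forces UQ to be normal to QR, so QR runs along (−sin 50°, cos 50°); with |QR| = 32.2, R = (-55.039, 43.303). Then |JR| = |R − J| = 70.032.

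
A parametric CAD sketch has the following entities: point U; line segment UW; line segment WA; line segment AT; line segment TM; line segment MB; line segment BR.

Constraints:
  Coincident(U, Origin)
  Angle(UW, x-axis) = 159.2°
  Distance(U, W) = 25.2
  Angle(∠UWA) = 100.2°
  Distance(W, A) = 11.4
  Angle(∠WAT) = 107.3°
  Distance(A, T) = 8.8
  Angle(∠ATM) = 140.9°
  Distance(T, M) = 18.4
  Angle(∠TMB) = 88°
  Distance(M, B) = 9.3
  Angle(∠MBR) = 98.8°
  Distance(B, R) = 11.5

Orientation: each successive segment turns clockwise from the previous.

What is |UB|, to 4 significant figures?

4.388

U is at the origin; UW runs at 159.2° with length 25.2, so W = (-23.56, 8.949). ∠UWA = 100.2° gives WA at 79.40° from the x-axis; with |WA| = 11.4, A = (-21.46, 20.15). ∠WAT = 107.3° gives AT at 6.700° from the x-axis; with |AT| = 8.8, T = (-12.72, 21.18). ∠ATM = 140.9° gives TM at -32.40° from the x-axis; with |TM| = 18.4, M = (2.815, 11.32). ∠TMB = 88.0° gives MB at -124.4° from the x-axis; with |MB| = 9.3, B = (-2.439, 3.648). Then |UB| = |B − U| = 4.388.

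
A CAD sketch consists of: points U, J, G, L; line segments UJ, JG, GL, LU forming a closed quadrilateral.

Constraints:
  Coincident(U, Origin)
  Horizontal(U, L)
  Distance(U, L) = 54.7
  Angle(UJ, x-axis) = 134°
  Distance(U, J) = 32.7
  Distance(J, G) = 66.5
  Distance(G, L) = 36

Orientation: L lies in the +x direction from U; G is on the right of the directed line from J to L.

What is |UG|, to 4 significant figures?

33.89

Checks: |JG| = 66.50 ✓; |GL| = 36.00 ✓.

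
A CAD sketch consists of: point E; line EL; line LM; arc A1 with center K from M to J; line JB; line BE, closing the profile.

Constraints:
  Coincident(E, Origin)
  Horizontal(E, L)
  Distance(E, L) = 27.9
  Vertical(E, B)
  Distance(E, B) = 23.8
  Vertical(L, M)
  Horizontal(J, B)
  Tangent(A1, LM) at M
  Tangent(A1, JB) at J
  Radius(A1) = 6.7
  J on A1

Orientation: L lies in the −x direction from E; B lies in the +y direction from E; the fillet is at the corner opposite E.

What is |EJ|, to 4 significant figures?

31.87

E is at the origin; EL is horizontal with |EL| = 27.9 and L on the −x side, so L = (-27.90, 0.000). EB is vertical with |EB| = 23.8 and B on the +y side, so B = (0.000, 23.80). The virtual corner opposite E is at (-27.90, 23.80). A1 meets LM tangentially, so KM is at right angles to LM and the tangent condition forces KJ to be normal to JB, with radius 6.7, so the center K sits 6.7 in from both sides at K = (-21.20, 17.10). That places the tangent points at M = (-27.90, 17.10) on LM and J = (-21.20, 23.80) on JB. Then |EJ| = |J − E| = 31.87.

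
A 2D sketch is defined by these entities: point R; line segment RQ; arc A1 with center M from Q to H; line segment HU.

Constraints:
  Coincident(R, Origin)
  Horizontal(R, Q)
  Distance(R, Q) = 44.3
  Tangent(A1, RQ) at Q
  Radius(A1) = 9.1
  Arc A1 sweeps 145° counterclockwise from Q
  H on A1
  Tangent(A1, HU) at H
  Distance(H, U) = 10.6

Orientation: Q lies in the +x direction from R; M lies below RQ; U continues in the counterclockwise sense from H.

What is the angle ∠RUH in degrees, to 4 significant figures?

9.645°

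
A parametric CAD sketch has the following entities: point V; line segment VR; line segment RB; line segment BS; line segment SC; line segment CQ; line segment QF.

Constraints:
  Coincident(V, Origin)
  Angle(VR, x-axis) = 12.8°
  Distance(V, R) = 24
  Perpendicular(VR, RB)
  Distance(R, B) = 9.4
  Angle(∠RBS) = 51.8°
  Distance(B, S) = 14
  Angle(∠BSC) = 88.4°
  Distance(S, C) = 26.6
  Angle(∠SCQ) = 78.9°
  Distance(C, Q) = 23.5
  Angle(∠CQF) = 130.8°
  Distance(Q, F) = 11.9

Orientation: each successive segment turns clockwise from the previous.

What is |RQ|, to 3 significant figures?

20.9

∠BSC = 88.4° gives SC at 63.0° from the x-axis; with |SC| = 26.6, C = (24.9, 25.9). ∠SCQ = 78.9° gives CQ at -38.1° from the x-axis; with |CQ| = 23.5, Q = (43.4, 11.4). Then |RQ| = |Q − R| = 20.9.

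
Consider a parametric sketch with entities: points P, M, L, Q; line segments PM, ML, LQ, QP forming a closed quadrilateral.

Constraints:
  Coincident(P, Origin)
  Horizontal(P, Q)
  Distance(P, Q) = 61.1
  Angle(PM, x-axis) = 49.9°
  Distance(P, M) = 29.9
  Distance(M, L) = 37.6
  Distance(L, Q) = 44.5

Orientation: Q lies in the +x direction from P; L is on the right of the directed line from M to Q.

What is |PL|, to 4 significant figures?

24.13

Checks: |ML| = 37.60 ✓; |LQ| = 44.50 ✓.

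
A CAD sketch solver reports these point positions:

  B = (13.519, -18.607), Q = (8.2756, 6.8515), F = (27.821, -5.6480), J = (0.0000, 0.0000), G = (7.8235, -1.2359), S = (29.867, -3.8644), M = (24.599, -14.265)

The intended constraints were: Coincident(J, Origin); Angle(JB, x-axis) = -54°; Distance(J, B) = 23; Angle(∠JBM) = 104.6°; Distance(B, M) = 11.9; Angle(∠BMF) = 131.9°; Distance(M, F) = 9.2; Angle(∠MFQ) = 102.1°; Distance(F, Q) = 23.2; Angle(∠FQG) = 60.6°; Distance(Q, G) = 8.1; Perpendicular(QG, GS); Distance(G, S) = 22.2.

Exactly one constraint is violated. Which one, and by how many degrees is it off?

Perpendicular(QG, GS) — off by 3.60°.

J = (0.00, 0.00) ✓; JB at -54.00° ✓; |JB| = 23.00 ✓; ∠JBM = 104.6° ✓; |BM| = 11.90 ✓; ∠BMF = 131.9° ✓; |MF| = 9.200 ✓; ∠MFQ = 102.1° ✓; |FQ| = 23.20 ✓; ∠FQG = 60.60° ✓; |QG| = 8.100 ✓; ∠(QG, GS) = 86.40° ✗; |GS| = 22.20 ✓.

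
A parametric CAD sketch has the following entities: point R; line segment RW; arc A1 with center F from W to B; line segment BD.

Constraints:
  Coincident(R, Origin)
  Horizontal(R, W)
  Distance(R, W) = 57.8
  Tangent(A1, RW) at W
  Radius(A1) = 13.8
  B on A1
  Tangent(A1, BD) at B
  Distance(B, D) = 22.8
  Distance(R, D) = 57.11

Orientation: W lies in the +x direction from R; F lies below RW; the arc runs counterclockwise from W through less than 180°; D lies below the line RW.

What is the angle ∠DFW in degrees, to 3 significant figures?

149°

Checks: |RW| = 57.80 ✓; |FB| = 13.80 ✓; ∠(FB, BD) = 90.00° ✓; |BD| = 22.80 ✓; |RD| = 57.11 ✓.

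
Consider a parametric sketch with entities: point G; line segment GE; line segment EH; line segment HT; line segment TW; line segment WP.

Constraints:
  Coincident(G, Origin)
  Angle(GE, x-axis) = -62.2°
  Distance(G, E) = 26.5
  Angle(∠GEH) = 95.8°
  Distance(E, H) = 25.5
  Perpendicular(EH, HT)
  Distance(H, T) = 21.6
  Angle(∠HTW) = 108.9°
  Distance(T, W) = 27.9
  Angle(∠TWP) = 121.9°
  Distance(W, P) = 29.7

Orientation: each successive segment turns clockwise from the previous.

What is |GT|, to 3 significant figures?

28.6

∠GEH = 95.8° gives EH at -146° from the x-axis; with |EH| = 25.5, H = (-8.88, -37.6). EH ⟂ HT, so HT runs at 124°; with |HT| = 21.6, T = (-20.8, -19.6). Then |GT| = |T − G| = 28.6.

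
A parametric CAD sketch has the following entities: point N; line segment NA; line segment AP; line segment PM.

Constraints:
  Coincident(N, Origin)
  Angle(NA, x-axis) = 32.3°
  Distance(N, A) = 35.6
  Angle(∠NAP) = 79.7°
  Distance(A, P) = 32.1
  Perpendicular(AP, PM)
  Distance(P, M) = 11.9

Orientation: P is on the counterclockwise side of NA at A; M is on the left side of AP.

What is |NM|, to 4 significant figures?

34.60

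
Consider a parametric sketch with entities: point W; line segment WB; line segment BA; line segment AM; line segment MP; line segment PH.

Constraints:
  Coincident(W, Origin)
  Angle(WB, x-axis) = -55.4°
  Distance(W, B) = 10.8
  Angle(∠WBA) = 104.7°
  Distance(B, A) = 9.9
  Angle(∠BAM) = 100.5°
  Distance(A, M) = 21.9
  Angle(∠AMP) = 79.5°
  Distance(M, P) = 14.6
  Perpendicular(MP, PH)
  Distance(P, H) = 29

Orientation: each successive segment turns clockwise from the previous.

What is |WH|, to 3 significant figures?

18.0

W is at the origin; WB runs at -55.4° with length 10.8, so B = (6.13, -8.89). ∠WBA = 104.7° gives BA at -131° from the x-axis; with |BA| = 9.9, A = (-0.323, -16.4). ∠BAM = 100.5° gives AM at 150° from the x-axis; with |AM| = 21.9, M = (-19.3, -5.38). ∠AMP = 79.5° gives MP at 49.3° from the x-axis; with |MP| = 14.6, P = (-9.73, 5.69). MP is perpendicular to PH, so PH runs at -40.7°; with |PH| = 29.0, H = (12.3, -13.2). Then |WH| = |H − W| = 18.0.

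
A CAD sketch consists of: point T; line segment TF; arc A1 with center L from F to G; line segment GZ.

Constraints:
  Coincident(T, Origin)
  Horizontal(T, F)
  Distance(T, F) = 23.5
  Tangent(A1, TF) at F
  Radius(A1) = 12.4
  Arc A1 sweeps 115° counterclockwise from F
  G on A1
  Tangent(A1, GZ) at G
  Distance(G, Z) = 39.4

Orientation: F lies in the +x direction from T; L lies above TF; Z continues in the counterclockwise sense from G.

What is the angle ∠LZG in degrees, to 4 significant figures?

17.47°

T is at the origin; T and F share the same y with |TF| = 23.5 and F on the +x side, so F = (23.50, 0.000). Tangency of A1 to TF means the radius LF is perpendicular to TF, so L = F + (0, 12.4) = (23.50, 12.40). On A1, F sits at bearing -90° from L; a 115° counterclockwise sweep puts G at bearing 25°, so G = L + 12.4·(cos 25°, sin 25°) = (34.74, 17.64). Since A1 is tangent to GZ there, LG ⟂ GZ, so GZ runs along (−sin 25°, cos 25°); with |GZ| = 39.4, Z = (18.09, 53.35). Then cos ∠LZG = ZL·ZG / (|ZL||ZG|), giving 17.47°.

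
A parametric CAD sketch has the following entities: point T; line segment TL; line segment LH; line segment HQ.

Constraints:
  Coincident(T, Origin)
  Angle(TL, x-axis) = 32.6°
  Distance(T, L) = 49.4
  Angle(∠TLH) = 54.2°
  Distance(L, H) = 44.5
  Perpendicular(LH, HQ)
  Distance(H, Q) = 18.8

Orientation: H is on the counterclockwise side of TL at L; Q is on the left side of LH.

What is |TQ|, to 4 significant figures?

26.38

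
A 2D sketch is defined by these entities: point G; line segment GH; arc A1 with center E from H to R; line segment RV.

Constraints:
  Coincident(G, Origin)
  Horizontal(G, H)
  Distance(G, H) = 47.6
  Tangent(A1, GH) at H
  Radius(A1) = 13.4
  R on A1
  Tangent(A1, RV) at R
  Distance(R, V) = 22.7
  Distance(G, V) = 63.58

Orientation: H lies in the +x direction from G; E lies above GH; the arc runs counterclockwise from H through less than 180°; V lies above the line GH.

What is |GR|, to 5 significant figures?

62.680

Checks: |EH| = 13.40 ✓; |ER| = 13.40 ✓; ∠(ER, RV) = 90.00° ✓; |RV| = 22.70 ✓; |GV| = 63.58 ✓.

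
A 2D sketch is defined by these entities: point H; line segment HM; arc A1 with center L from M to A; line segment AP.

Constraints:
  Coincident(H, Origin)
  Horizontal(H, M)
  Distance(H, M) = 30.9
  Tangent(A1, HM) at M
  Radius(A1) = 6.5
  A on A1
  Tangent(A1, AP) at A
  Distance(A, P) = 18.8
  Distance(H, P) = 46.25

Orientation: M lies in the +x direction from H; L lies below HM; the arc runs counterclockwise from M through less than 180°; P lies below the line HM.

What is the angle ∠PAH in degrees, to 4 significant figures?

156.4°

Checks: ∠(LM, MH) = 90.00° ✓; |LM| = 6.500 ✓; |LA| = 6.500 ✓; ∠(LA, AP) = 90.00° ✓; |AP| = 18.80 ✓; |HP| = 46.25 ✓.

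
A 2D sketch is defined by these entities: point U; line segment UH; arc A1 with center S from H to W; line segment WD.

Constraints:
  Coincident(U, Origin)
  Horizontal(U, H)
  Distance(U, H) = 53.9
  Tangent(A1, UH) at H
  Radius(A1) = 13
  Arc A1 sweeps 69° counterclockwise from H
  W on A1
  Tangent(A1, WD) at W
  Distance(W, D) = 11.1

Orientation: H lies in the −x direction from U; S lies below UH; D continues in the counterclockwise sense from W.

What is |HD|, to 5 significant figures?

24.688

U is at the origin; UH is horizontal with |UH| = 53.9 and H on the −x side, so H = (-53.900, 0.0000). A1 meets UH tangentially, so SH is at right angles to UH, so S = H + (0, -13) = (-53.900, -13.000). On A1, H sits at bearing 90° from S; a 69° counterclockwise sweep puts W at bearing 159°, so W = S + 13.0·(cos 159°, sin 159°) = (-66.037, -8.3412). Since A1 is tangent to WD there, SW ⟂ WD, so WD runs along (−sin 159°, cos 159°); with |WD| = 11.1, D = (-70.014, -18.704). Then |HD| = |D − H| = 24.688.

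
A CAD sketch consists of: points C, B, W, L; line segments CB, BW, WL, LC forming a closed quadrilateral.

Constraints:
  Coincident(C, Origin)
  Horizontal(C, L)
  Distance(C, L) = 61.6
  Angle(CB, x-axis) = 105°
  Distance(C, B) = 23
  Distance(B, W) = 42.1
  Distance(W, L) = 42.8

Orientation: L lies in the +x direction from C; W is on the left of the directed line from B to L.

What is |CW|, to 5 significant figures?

48.049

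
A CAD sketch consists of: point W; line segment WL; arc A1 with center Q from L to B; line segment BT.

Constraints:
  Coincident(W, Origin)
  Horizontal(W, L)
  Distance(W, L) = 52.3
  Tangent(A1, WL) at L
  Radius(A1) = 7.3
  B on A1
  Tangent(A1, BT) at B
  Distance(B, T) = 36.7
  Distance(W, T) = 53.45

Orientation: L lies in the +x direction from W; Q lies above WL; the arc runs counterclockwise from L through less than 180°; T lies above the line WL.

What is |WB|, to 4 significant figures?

59.19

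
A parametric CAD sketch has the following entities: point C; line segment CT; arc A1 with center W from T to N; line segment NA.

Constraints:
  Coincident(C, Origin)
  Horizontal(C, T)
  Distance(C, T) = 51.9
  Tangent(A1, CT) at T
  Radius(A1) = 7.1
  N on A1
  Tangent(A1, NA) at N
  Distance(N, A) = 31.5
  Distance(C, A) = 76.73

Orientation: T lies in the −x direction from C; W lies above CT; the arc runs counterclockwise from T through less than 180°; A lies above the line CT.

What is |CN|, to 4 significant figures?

48.24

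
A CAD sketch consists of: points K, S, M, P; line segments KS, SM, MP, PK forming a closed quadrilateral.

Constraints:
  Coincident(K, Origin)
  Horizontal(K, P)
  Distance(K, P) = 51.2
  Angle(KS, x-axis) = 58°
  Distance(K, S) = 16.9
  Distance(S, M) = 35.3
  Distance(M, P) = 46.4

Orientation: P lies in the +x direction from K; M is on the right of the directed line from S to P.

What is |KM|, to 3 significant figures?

23.1

K is at the origin; K and P share the same y with |KP| = 51.2 and P in +x, so P = (51.2, 0). KS runs at 58.0° with |KS| = 16.9, so S = (8.96, 14.3). M is determined by |SM| = 35.3 and |MP| = 46.4 together: it lies at the intersection of circle(S, 35.3) and circle(P, 46.4). With |SP| = 44.6, the foot of the radical line on SP is 12.1 from S and the perpendicular offset is √(35.3² − 12.1²) = 33.1. Taking the right-of-SP solution: M = (9.80, -21.0).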